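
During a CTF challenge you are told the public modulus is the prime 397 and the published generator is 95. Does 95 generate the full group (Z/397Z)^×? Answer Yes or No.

φ(397) = 397 − 1 = 396 = 2^2 · 3^2 · 11.
95 is a primitive root mod 397 iff 95^(φ(397)/q) ≢ 1 for every prime q | φ(397), i.e. q ∈ {2, 3, 11}.
95^198 ≡ 396 (mod 397)  [q = 2: ≢ 1 ✓]
95^132 ≡ 1 (mod 397)  [q = 3: ≡ 1 ✗]
95^36 ≡ 393 (mod 397)  [q = 11: ≢ 1 ✓]
Since 95^132 ≡ 1, the order of 95 divides 132 < 396, so 95 is not a primitive root.

No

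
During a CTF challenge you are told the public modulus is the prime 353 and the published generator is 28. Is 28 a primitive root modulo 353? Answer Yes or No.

φ(353) = 353 − 1 = 352 = 2^5 · 11.
An element g generates (Z/353Z)^× iff g^(352/q) ≢ 1 (mod 353) for each prime q ∈ {2, 11}.
28^176 ≡ 352 (mod 353)  [q = 2: ≢ 1 ✓]
28^32 ≡ 187 (mod 353)  [q = 11: ≢ 1 ✓]
Every test exponent gives a nontrivial residue, hence 28 generates the full group.

Yes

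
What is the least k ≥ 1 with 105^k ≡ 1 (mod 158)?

Since 105 ∈ (Z/158Z)^×, its order divides φ(158) = φ(2)·φ(79) = 1·78 = 78 = 2 · 3 · 13.
Divisors of 78: 1, 2, 3, 6, 13, 26, 39, 78.
Test each divisor d:
105^1 ≡ 105 (mod 158)
105^2 ≡ 123 (mod 158)
105^3 ≡ 117 (mod 158)
105^6 ≡ 101 (mod 158)
105^13 ≡ 23 (mod 158)
105^26 ≡ 55 (mod 158)
105^39 ≡ 1 (mod 158) ✓
So ord_158(105) = 39.

39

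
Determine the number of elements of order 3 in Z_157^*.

2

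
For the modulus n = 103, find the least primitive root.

5

φ(103) = 103 − 1 = 102 = 2 · 3 · 17.
Test candidates g = 2, 3, … against the prime factors q ∈ {2, 3, 17} of φ(103): g is a generator iff g^(102/q) ≢ 1 for every such q.
g = 2: 2^51 ≡ 1 — hits 1, so not a primitive root.
g = 3: 3^51 ≡ 102; 3^34 ≡ 1 — hits 1, so not a primitive root.
g = 4: 4^51 ≡ 1 — hits 1, so not a primitive root.
g = 5: 5^51 ≡ 102; 5^34 ≡ 56; 5^6 ≡ 72 — none is 1, so 5 is a primitive root.
The smallest primitive root modulo 103 is 5.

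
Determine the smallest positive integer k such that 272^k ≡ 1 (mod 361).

171

Since 272 ∈ (Z/361Z)^×, its order divides φ(361) = φ(19^2) = 19·(19−1) = 342 = 2 · 3^2 · 19.
Divisors of 342: 1, 2, 3, 6, 9, 18, 19, 38, 57, 114, 171, 342.
Test each divisor d:
272^1 ≡ 272
272^2 ≡ 340
272^3 ≡ 64
272^6 ≡ 125
272^9 ≡ 58
272^18 ≡ 115
272^19 ≡ 234
272^38 ≡ 245
272^57 ≡ 292
272^114 ≡ 68
272^171 ≡ 1
The smallest such exponent is 171, so the order of 272 is 171.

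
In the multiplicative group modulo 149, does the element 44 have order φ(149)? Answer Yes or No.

φ(149) = 149 − 1 = 148 = 2^2 · 37.
An element g generates (Z/149Z)^× iff g^(148/q) ≢ 1 (mod 149) for each prime q ∈ {2, 37}.
44^74 ≡ 148 (mod 149)  [q = 2: ≢ 1 ✓]
44^4 ≡ 1 (mod 149)  [q = 37: ≡ 1 ✗]
Since 44^4 ≡ 1, the order of 44 divides 4 < 148, so 44 is not a primitive root.

No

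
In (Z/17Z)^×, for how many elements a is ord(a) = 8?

4

φ(17) = 17 − 1 = 16 = 2^4.
In a cyclic group of order 16, there are φ(d) elements of order d for each divisor d of 16, and zero for non-divisors.
8 = 2^3 divides 16, and φ(8) = 4.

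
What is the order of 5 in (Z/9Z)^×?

6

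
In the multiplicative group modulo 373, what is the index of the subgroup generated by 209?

4

The order of 209 must divide φ(373) = 373 − 1 = 372 = 2^2 · 3 · 31.
Divisors of 372: 1, 2, 3, 4, 6, 12, 31, 62, 93, 124, 186, 372.
Compute 209^d (mod 373) for the divisors d until we hit 1:
209^1 ≡ 209 (mod 373)
209^2 ≡ 40 (mod 373)
209^3 ≡ 154 (mod 373)
209^4 ≡ 108 (mod 373)
209^6 ≡ 217 (mod 373)
209^12 ≡ 91 (mod 373)
209^31 ≡ 88 (mod 373)
209^62 ≡ 284 (mod 373)
209^93 ≡ 1 (mod 373) ✓
Thus |⟨209⟩| = ord(209) = 93.
[(Z/373Z)^× : ⟨209⟩] = 372/93 = 4.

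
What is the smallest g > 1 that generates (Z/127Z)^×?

φ(127) = 127 − 1 = 126 = 2 · 3^2 · 7.
g is a primitive root iff g^(126/q) ≢ 1 (mod 127) for each prime q ∈ {2, 3, 7}.
g = 2: 2^63 ≡ 1 — hits 1, so not a primitive root.
g = 3: 3^63 ≡ 126; 3^42 ≡ 107; 3^18 ≡ 4 — none is 1, so 3 is a primitive root.
So 3 is the smallest generator of (Z/127Z)^×.

3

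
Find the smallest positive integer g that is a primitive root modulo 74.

φ(74) = φ(2)·φ(37) = 1·36 = 36 = 2^2 · 3^2.
g is a primitive root iff g^(36/q) ≢ 1 (mod 74) for each prime q ∈ {2, 3}.
g = 2: gcd(2, 74) = 2 > 1, not a unit — skip.
g = 3: 3^18 ≡ 1 — hits 1, so not a primitive root.
g = 4: gcd(4, 74) = 2 > 1, not a unit — skip.
g = 5: 5^18 ≡ 73; 5^12 ≡ 47 — none is 1, so 5 is a primitive root.
So 5 is the smallest generator of (Z/74Z)^×.

5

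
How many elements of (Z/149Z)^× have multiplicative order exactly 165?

φ(149) = 149 − 1 = 148 = 2^2 · 37.
(Z/149Z)^× is cyclic (|G| = 148); a cyclic group of order m has exactly φ(d) elements of each order d | m, and none otherwise.
Since 165 ∤ 148, the count is 0.

0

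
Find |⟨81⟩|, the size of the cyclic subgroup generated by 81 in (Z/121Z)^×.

By Lagrange's theorem, ord_121(81) divides φ(121) = φ(11^2) = 11·(11−1) = 110 = 2 · 5 · 11.
Divisors of 110: 1, 2, 5, 10, 11, 22, 55, 110.
Compute 81^d (mod 121) for the divisors d until we hit 1:
81^1 ≡ 81 (mod 121)
81^2 ≡ 27 (mod 121)
81^5 ≡ 1 (mod 121) ✓
Therefore the multiplicative order of 81 modulo 121 is 5.

5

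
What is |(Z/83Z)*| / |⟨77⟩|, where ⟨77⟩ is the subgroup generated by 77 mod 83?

2

ord(77) | φ(83) = 83 − 1 = 82 = 2 · 41.
Divisors of 82: 1, 2, 41, 82.
Check 77^d mod 83 for each divisor in increasing order:
77^1 ≡ 77
77^2 ≡ 36
77^41 ≡ 1
The order of 77 is 41, so the subgroup it generates has 41 elements.
The index is φ(83) / ord(77) = 82 / 41 = 2.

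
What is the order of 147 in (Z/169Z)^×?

By Lagrange's theorem, ord_169(147) divides φ(169) = φ(13^2) = 13·(13−1) = 156 = 2^2 · 3 · 13.
Divisors of 156: 1, 2, 3, 4, 6, 12, 13, 26, 39, 52, 78, 156.
Compute 147^d (mod 169) for the divisors d until we hit 1:
147^1 ≡ 147
147^2 ≡ 146
147^3 ≡ 168
147^4 ≡ 22
147^6 ≡ 1
Therefore the multiplicative order of 147 modulo 169 is 6.

6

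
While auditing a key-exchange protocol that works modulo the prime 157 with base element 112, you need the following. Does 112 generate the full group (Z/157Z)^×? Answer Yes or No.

No

φ(157) = 157 − 1 = 156 = 2^2 · 3 · 13.
Test 112^(156/q) mod 157 for each prime factor q of 156:
112^78 ≡ 156 (mod 157)  [q = 2: ≢ 1 ✓]
112^52 ≡ 1 (mod 157)  [q = 3: ≡ 1 ✗]
112^12 ≡ 39 (mod 157)  [q = 13: ≢ 1 ✓]
The check at q = 3 fails, so 112 generates a proper subgroup.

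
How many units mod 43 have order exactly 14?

6

φ(43) = 43 − 1 = 42 = 2 · 3 · 7.
Since (Z/43Z)^× is cyclic of order 42, the number of elements of order d is φ(d) when d | 42 and 0 otherwise.
14 = 2 · 7 divides 42, and φ(14) = 6.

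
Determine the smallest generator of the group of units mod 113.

φ(113) = 113 − 1 = 112 = 2^4 · 7.
Test candidates g = 2, 3, … against the prime factors q ∈ {2, 7} of φ(113): g is a generator iff g^(112/q) ≢ 1 for every such q.
g = 2: 2^56 ≡ 1 — hits 1, so not a primitive root.
g = 3: 3^56 ≡ 112; 3^16 ≡ 49 — none is 1, so 3 is a primitive root.
So 3 is the smallest generator of (Z/113Z)^×.

3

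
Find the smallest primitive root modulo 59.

2

φ(59) = 59 − 1 = 58 = 2 · 29.
Test candidates g = 2, 3, … against the prime factors q ∈ {2, 29} of φ(59): g is a generator iff g^(58/q) ≢ 1 for every such q.
g = 2: 2^29 ≡ 58; 2^2 ≡ 4 — none is 1, so 2 is a primitive root.
The smallest primitive root modulo 59 is 2.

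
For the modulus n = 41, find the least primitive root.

6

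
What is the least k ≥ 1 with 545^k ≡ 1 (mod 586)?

292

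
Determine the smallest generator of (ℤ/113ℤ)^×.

3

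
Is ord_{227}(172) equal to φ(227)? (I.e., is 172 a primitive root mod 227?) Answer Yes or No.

No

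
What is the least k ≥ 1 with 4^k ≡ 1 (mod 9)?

The order of 4 must divide φ(9) = φ(3^2) = 3·(3−1) = 6 = 2 · 3.
Divisors of 6: 1, 2, 3, 6.
Compute 4^d (mod 9) for the divisors d until we hit 1:
4^1 ≡ 4
4^2 ≡ 7
4^3 ≡ 1
Hence ord(4) = 3.

3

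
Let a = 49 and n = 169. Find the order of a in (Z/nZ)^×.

78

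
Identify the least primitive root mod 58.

φ(58) = φ(2)·φ(29) = 1·28 = 28 = 2^2 · 7.
Test candidates g = 2, 3, … against the prime factors q ∈ {2, 7} of φ(58): g is a generator iff g^(28/q) ≢ 1 for every such q.
g = 2: gcd(2, 58) = 2 > 1, not a unit — skip.
g = 3: 3^14 ≡ 57; 3^4 ≡ 23 — none is 1, so 3 is a primitive root.
The smallest primitive root modulo 58 is 3.

3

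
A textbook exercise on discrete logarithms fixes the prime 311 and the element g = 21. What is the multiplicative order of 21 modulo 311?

155

ord(21) | φ(311) = 311 − 1 = 310 = 2 · 5 · 31.
Divisors of 310: 1, 2, 5, 10, 31, 62, 155, 310.
Evaluate successive powers at the divisors of 310:
21^1 ≡ 21 (mod 311)
21^2 ≡ 130 (mod 311)
21^5 ≡ 49 (mod 311)
21^10 ≡ 224 (mod 311)
21^31 ≡ 52 (mod 311)
21^62 ≡ 216 (mod 311)
21^155 ≡ 1 (mod 311) ✓
Therefore the multiplicative order of 21 modulo 311 is 155.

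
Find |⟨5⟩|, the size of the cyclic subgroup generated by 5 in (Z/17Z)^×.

ord(5) | φ(17) = 17 − 1 = 16 = 2^4.
Divisors of 16: 1, 2, 4, 8, 16.
Compute 5^d (mod 17) for the divisors d until we hit 1:
5^1 ≡ 5 (mod 17)
5^2 ≡ 8 (mod 17)
5^4 ≡ 13 (mod 17)
5^8 ≡ 16 (mod 17)
5^16 ≡ 1 (mod 17) ✓
The smallest such exponent is 16, so the order of 5 is 16.

16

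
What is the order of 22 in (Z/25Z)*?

The order of 22 must divide φ(25) = φ(5^2) = 5·(5−1) = 20 = 2^2 · 5.
Divisors of 20: 1, 2, 4, 5, 10, 20.
Compute 22^d (mod 25) for the divisors d until we hit 1:
22^1 ≡ 22 (mod 25)
22^2 ≡ 9 (mod 25)
22^4 ≡ 6 (mod 25)
22^5 ≡ 7 (mod 25)
22^10 ≡ 24 (mod 25)
22^20 ≡ 1 (mod 25) ✓
So ord_25(22) = 20.

20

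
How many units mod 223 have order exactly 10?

φ(223) = 223 − 1 = 222 = 2 · 3 · 37.
(Z/223Z)^× is cyclic (|G| = 222); a cyclic group of order m has exactly φ(d) elements of each order d | m, and none otherwise.
Since 10 ∤ 222, the count is 0.

0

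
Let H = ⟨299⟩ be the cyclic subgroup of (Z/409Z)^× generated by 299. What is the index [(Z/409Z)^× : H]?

1

ord(299) | φ(409) = 409 − 1 = 408 = 2^3 · 3 · 17.
Divisors of 408: 1, 2, 3, 4, 6, 8, 12, 17, 24, 34, 51, 68, 102, 136, 204, 408.
Check 299^d mod 409 for each divisor in increasing order:
299^1 ≡ 299 (mod 409)
299^2 ≡ 239 (mod 409)
299^3 ≡ 295 (mod 409)
299^4 ≡ 270 (mod 409)
299^6 ≡ 317 (mod 409)
299^8 ≡ 98 (mod 409)
299^12 ≡ 284 (mod 409)
299^17 ≡ 7 (mod 409)
299^24 ≡ 83 (mod 409)
299^34 ≡ 49 (mod 409)
299^51 ≡ 343 (mod 409)
299^68 ≡ 356 (mod 409)
299^102 ≡ 266 (mod 409)
299^136 ≡ 355 (mod 409)
299^204 ≡ 408 (mod 409)
299^408 ≡ 1 (mod 409) ✓
The order of 299 is 408, so the subgroup it generates has 408 elements.
The index is φ(409) / ord(299) = 408 / 408 = 1.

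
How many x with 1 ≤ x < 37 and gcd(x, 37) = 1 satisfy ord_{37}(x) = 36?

12

φ(37) = 37 − 1 = 36 = 2^2 · 3^2.
In a cyclic group of order 36, there are φ(d) elements of order d for each divisor d of 36, and zero for non-divisors.
36 = 2^2 · 3^2 divides 36, and φ(36) = 12.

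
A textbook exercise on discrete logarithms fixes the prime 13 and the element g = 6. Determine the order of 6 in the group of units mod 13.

12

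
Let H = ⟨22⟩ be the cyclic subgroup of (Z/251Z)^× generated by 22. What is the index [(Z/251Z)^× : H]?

2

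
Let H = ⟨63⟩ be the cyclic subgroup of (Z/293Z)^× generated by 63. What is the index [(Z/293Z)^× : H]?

ord(63) | φ(293) = 293 − 1 = 292 = 2^2 · 73.
Divisors of 292: 1, 2, 4, 73, 146, 292.
Evaluate successive powers at the divisors of 292:
63^1 ≡ 63 (mod 293)
63^2 ≡ 160 (mod 293)
63^4 ≡ 109 (mod 293)
63^73 ≡ 155 (mod 293)
63^146 ≡ 292 (mod 293)
63^292 ≡ 1 (mod 293) ✓
So ord_293(63) = 292, hence |⟨63⟩| = 292.
[(Z/293Z)^× : ⟨63⟩] = 292/292 = 1.

1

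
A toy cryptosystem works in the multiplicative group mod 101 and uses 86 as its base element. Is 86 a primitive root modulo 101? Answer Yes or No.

φ(101) = 101 − 1 = 100 = 2^2 · 5^2.
It suffices to check that the order of 86 is not a proper divisor of 100: compute 86^(100/q) for q ∈ {2, 5}.
86^50 ≡ 100 (mod 101)  [q = 2: ≢ 1 ✓]
86^20 ≡ 87 (mod 101)  [q = 5: ≢ 1 ✓]
All checks pass, so 86 has order 100 and is a primitive root modulo 101.

Yes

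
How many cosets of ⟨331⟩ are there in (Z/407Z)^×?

The order of 331 must divide φ(407) = φ(11·37) = (11−1)·(37−1) = 10·36 = 360 = 2^3 · 3^2 · 5.
Divisors of 360: 1, 2, 3, 4, 5, 6, 8, 9, 10, 12, 15, 18, 20, 24, 30, 36, 40, 45, 60, 72, 90, 120, 180, 360.
Check 331^d mod 407 for each divisor in increasing order:
331^1 ≡ 331 (mod 407)
331^2 ≡ 78 (mod 407)
331^3 ≡ 177 (mod 407)
331^4 ≡ 386 (mod 407)
331^5 ≡ 375 (mod 407)
331^6 ≡ 397 (mod 407)
331^8 ≡ 34 (mod 407)
331^9 ≡ 265 (mod 407)
331^10 ≡ 210 (mod 407)
331^12 ≡ 100 (mod 407)
331^15 ≡ 199 (mod 407)
331^18 ≡ 221 (mod 407)
331^20 ≡ 144 (mod 407)
331^24 ≡ 232 (mod 407)
331^30 ≡ 122 (mod 407)
331^36 ≡ 1 (mod 407) ✓
The order of 331 is 36, so the subgroup it generates has 36 elements.
[(Z/407Z)^× : ⟨331⟩] = 360/36 = 10.

10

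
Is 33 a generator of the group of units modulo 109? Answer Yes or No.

No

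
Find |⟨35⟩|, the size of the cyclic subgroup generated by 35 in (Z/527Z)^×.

ord(35) | φ(527) = φ(17·31) = (17−1)·(31−1) = 16·30 = 480 = 2^5 · 3 · 5.
Divisors of 480: 1, 2, 3, 4, 5, 6, 8, 10, 12, 15, 16, 20, 24, 30, 32, 40, 48, 60, 80, 96, 120, 160, 240, 480.
Compute 35^d (mod 527) for the divisors d until we hit 1:
35^1 ≡ 35 (mod 527)
35^2 ≡ 171 (mod 527)
35^3 ≡ 188 (mod 527)
35^4 ≡ 256 (mod 527)
35^5 ≡ 1 (mod 527) ✓
The smallest such exponent is 5, so the order of 35 is 5.

5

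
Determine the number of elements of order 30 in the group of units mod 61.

8

φ(61) = 61 − 1 = 60 = 2^2 · 3 · 5.
(Z/61Z)^× is cyclic (|G| = 60); a cyclic group of order m has exactly φ(d) elements of each order d | m, and none otherwise.
30 = 2 · 3 · 5 divides 60, and φ(30) = 8.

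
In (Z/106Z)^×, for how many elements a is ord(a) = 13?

12

φ(106) = φ(2)·φ(53) = 1·52 = 52 = 2^2 · 13.
(Z/106Z)^× is cyclic (|G| = 52); a cyclic group of order m has exactly φ(d) elements of each order d | m, and none otherwise.
13 | 52, and φ(13) = 13 − 1 = 12.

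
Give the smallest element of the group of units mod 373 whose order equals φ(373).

2

φ(373) = 373 − 1 = 372 = 2^2 · 3 · 31.
Test candidates g = 2, 3, … against the prime factors q ∈ {2, 3, 31} of φ(373): g is a generator iff g^(372/q) ≢ 1 for every such q.
g = 2: 2^186 ≡ 372; 2^124 ≡ 284; 2^12 ≡ 366 — none is 1, so 2 is a primitive root.
So 2 is the smallest generator of (Z/373Z)^×.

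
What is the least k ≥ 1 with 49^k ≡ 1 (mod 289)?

Since 49 ∈ (Z/289Z)^×, its order divides φ(289) = φ(17^2) = 17·(17−1) = 272 = 2^4 · 17.
Divisors of 272: 1, 2, 4, 8, 16, 17, 34, 68, 136, 272.
Compute 49^d (mod 289) for the divisors d until we hit 1:
49^1 ≡ 49 (mod 289)
49^2 ≡ 89 (mod 289)
49^4 ≡ 118 (mod 289)
49^8 ≡ 52 (mod 289)
49^16 ≡ 103 (mod 289)
49^17 ≡ 134 (mod 289)
49^34 ≡ 38 (mod 289)
49^68 ≡ 288 (mod 289)
49^136 ≡ 1 (mod 289) ✓
The smallest such exponent is 136, so the order of 49 is 136.

136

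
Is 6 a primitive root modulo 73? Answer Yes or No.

No

φ(73) = 73 − 1 = 72 = 2^3 · 3^2.
It suffices to check that the order of 6 is not a proper divisor of 72: compute 6^(72/q) for q ∈ {2, 3}.
6^36 ≡ 1 (mod 73)  [q = 2: ≡ 1 ✗]
6^24 ≡ 64 (mod 73)  [q = 3: ≢ 1 ✓]
Since 6^36 ≡ 1, the order of 6 divides 36 < 72, so 6 is not a primitive root.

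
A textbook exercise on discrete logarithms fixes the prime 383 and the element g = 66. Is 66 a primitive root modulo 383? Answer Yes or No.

φ(383) = 383 − 1 = 382 = 2 · 191.
66 is a primitive root mod 383 iff 66^(φ(383)/q) ≢ 1 for every prime q | φ(383), i.e. q ∈ {2, 191}.
66^191 ≡ 382 (mod 383)  [q = 2: ≢ 1 ✓]
66^2 ≡ 143 (mod 383)  [q = 191: ≢ 1 ✓]
None equal 1, so ord_383(66) = 382: 66 is a primitive root.

Yes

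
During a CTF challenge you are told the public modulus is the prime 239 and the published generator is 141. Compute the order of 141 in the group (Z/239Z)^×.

Since 141 ∈ (Z/239Z)^×, its order divides φ(239) = 239 − 1 = 238 = 2 · 7 · 17.
Divisors of 238: 1, 2, 7, 14, 17, 34, 119, 238.
Test each divisor d:
141^1 ≡ 141 (mod 239)
141^2 ≡ 44 (mod 239)
141^7 ≡ 238 (mod 239)
141^14 ≡ 1 (mod 239) ✓
So ord_239(141) = 14.

14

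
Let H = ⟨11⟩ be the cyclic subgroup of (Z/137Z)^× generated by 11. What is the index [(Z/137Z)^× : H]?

ord(11) | φ(137) = 137 − 1 = 136 = 2^3 · 17.
Divisors of 136: 1, 2, 4, 8, 17, 34, 68, 136.
Check 11^d mod 137 for each divisor in increasing order:
11^1 ≡ 11
11^2 ≡ 121
11^4 ≡ 119
11^8 ≡ 50
11^17 ≡ 100
11^34 ≡ 136
11^68 ≡ 1
So ord_137(11) = 68, hence |⟨11⟩| = 68.
[(Z/137Z)^× : ⟨11⟩] = 136/68 = 2.

2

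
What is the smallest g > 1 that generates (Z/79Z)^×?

3

φ(79) = 79 − 1 = 78 = 2 · 3 · 13.
g is a primitive root iff g^(78/q) ≢ 1 (mod 79) for each prime q ∈ {2, 3, 13}.
g = 2: 2^39 ≡ 1 — hits 1, so not a primitive root.
g = 3: 3^39 ≡ 78; 3^26 ≡ 23; 3^6 ≡ 18 — none is 1, so 3 is a primitive root.
The smallest primitive root modulo 79 is 3.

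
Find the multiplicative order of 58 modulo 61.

By Lagrange's theorem, ord_61(58) divides φ(61) = 61 − 1 = 60 = 2^2 · 3 · 5.
Divisors of 60: 1, 2, 3, 4, 5, 6, 10, 12, 15, 20, 30, 60.
Evaluate successive powers at the divisors of 60:
58^1 ≡ 58 (mod 61)
58^2 ≡ 9 (mod 61)
58^3 ≡ 34 (mod 61)
58^4 ≡ 20 (mod 61)
58^5 ≡ 1 (mod 61) ✓
The smallest such exponent is 5, so the order of 58 is 5.

5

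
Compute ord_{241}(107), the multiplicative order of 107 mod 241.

60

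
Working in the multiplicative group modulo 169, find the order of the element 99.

4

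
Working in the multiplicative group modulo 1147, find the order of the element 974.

90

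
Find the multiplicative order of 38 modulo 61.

The order of 38 must divide φ(61) = 61 − 1 = 60 = 2^2 · 3 · 5.
Divisors of 60: 1, 2, 3, 4, 5, 6, 10, 12, 15, 20, 30, 60.
Evaluate successive powers at the divisors of 60:
38^1 ≡ 38 (mod 61)
38^2 ≡ 41 (mod 61)
38^3 ≡ 33 (mod 61)
38^4 ≡ 34 (mod 61)
38^5 ≡ 11 (mod 61)
38^6 ≡ 52 (mod 61)
38^10 ≡ 60 (mod 61)
38^12 ≡ 20 (mod 61)
38^15 ≡ 50 (mod 61)
38^20 ≡ 1 (mod 61) ✓
Hence ord(38) = 20.

20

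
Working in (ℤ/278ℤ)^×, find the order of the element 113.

The order of 113 must divide φ(278) = φ(2)·φ(139) = 1·138 = 138 = 2 · 3 · 23.
Divisors of 138: 1, 2, 3, 6, 23, 46, 69, 138.
Check 113^d mod 278 for each divisor in increasing order:
113^1 ≡ 113 (mod 278)
113^2 ≡ 259 (mod 278)
113^3 ≡ 77 (mod 278)
113^6 ≡ 91 (mod 278)
113^23 ≡ 235 (mod 278)
113^46 ≡ 181 (mod 278)
113^69 ≡ 1 (mod 278) ✓
The smallest such exponent is 69, so the order of 113 is 69.

69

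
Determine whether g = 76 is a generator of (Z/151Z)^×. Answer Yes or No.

φ(151) = 151 − 1 = 150 = 2 · 3 · 5^2.
76 is a primitive root mod 151 iff 76^(φ(151)/q) ≢ 1 for every prime q | φ(151), i.e. q ∈ {2, 3, 5}.
76^75 ≡ 1 (mod 151)  [q = 2: ≡ 1 ✗]
76^50 ≡ 118 (mod 151)  [q = 3: ≢ 1 ✓]
76^30 ≡ 1 (mod 151)  [q = 5: ≡ 1 ✗]
76^75 ≡ 1 shows ord(76) | 75, strictly less than φ(151); not a primitive root.

No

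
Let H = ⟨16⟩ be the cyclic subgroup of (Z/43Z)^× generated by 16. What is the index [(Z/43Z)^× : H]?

ord(16) | φ(43) = 43 − 1 = 42 = 2 · 3 · 7.
Divisors of 42: 1, 2, 3, 6, 7, 14, 21, 42.
Check 16^d mod 43 for each divisor in increasing order:
16^1 ≡ 16
16^2 ≡ 41
16^3 ≡ 11
16^6 ≡ 35
16^7 ≡ 1
Thus |⟨16⟩| = ord(16) = 7.
[(Z/43Z)^× : ⟨16⟩] = 42/7 = 6.

6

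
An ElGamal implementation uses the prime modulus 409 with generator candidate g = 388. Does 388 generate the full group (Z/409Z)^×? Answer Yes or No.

φ(409) = 409 − 1 = 408 = 2^3 · 3 · 17.
Test 388^(408/q) mod 409 for each prime factor q of 408:
388^204 ≡ 408 (mod 409)  [q = 2: ≢ 1 ✓]
388^136 ≡ 355 (mod 409)  [q = 3: ≢ 1 ✓]
388^24 ≡ 5 (mod 409)  [q = 17: ≢ 1 ✓]
Every test exponent gives a nontrivial residue, hence 388 generates the full group.

Yes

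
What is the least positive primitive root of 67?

2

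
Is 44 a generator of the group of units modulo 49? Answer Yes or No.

φ(49) = φ(7^2) = 7·(7−1) = 42 = 2 · 3 · 7.
An element g generates (Z/49Z)^× iff g^(42/q) ≢ 1 (mod 49) for each prime q ∈ {2, 3, 7}.
44^21 ≡ 1 (mod 49)  [q = 2: ≡ 1 ✗]
44^14 ≡ 18 (mod 49)  [q = 3: ≢ 1 ✓]
44^6 ≡ 43 (mod 49)  [q = 7: ≢ 1 ✓]
44^21 ≡ 1 shows ord(44) | 21, strictly less than φ(49); not a primitive root.

No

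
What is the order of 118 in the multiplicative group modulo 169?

13

ord(118) | φ(169) = φ(13^2) = 13·(13−1) = 156 = 2^2 · 3 · 13.
Divisors of 156: 1, 2, 3, 4, 6, 12, 13, 26, 39, 52, 78, 156.
Test each divisor d:
118^1 ≡ 118 (mod 169)
118^2 ≡ 66 (mod 169)
118^3 ≡ 14 (mod 169)
118^4 ≡ 131 (mod 169)
118^6 ≡ 27 (mod 169)
118^12 ≡ 53 (mod 169)
118^13 ≡ 1 (mod 169) ✓
Therefore the multiplicative order of 118 modulo 169 is 13.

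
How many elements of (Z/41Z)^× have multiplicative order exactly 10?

4

φ(41) = 41 − 1 = 40 = 2^3 · 5.
Since (Z/41Z)^× is cyclic of order 40, the number of elements of order d is φ(d) when d | 40 and 0 otherwise.
10 = 2 · 5 divides 40, and φ(10) = 4.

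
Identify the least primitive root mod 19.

2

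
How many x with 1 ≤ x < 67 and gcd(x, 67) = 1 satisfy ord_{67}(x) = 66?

20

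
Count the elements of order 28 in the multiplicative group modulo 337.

12

φ(337) = 337 − 1 = 336 = 2^4 · 3 · 7.
In a cyclic group of order 336, there are φ(d) elements of order d for each divisor d of 336, and zero for non-divisors.
28 = 2^2 · 7 divides 336, and φ(28) = 12.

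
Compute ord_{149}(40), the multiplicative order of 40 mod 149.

Since 40 ∈ (Z/149Z)^×, its order divides φ(149) = 149 − 1 = 148 = 2^2 · 37.
Divisors of 148: 1, 2, 4, 37, 74, 148.
Check 40^d mod 149 for each divisor in increasing order:
40^1 ≡ 40 (mod 149)
40^2 ≡ 110 (mod 149)
40^4 ≡ 31 (mod 149)
40^37 ≡ 44 (mod 149)
40^74 ≡ 148 (mod 149)
40^148 ≡ 1 (mod 149) ✓
Hence ord(40) = 148.

148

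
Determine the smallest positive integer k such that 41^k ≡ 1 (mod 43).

7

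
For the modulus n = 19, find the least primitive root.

2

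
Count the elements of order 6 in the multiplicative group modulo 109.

φ(109) = 109 − 1 = 108 = 2^2 · 3^3.
In a cyclic group of order 108, there are φ(d) elements of order d for each divisor d of 108, and zero for non-divisors.
6 = 2 · 3 divides 108, and φ(6) = 2.

2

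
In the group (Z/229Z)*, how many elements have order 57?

φ(229) = 229 − 1 = 228 = 2^2 · 3 · 19.
(Z/229Z)^× is cyclic (|G| = 228); a cyclic group of order m has exactly φ(d) elements of each order d | m, and none otherwise.
57 = 3 · 19 divides 228, and φ(57) = 36.

36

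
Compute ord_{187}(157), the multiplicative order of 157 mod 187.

By Lagrange's theorem, ord_187(157) divides φ(187) = φ(11·17) = (11−1)·(17−1) = 10·16 = 160 = 2^5 · 5.
Divisors of 160: 1, 2, 4, 5, 8, 10, 16, 20, 32, 40, 80, 160.
Evaluate successive powers at the divisors of 160:
157^1 ≡ 157 (mod 187)
157^2 ≡ 152 (mod 187)
157^4 ≡ 103 (mod 187)
157^5 ≡ 89 (mod 187)
157^8 ≡ 137 (mod 187)
157^10 ≡ 67 (mod 187)
157^16 ≡ 69 (mod 187)
157^20 ≡ 1 (mod 187) ✓
Therefore the multiplicative order of 157 modulo 187 is 20.

20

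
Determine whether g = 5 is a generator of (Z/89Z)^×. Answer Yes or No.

No

φ(89) = 89 − 1 = 88 = 2^3 · 11.
5 is a primitive root mod 89 iff 5^(φ(89)/q) ≢ 1 for every prime q | φ(89), i.e. q ∈ {2, 11}.
5^44 ≡ 1 (mod 89)  [q = 2: ≡ 1 ✗]
5^8 ≡ 4 (mod 89)  [q = 11: ≢ 1 ✓]
Since 5^44 ≡ 1, the order of 5 divides 44 < 88, so 5 is not a primitive root.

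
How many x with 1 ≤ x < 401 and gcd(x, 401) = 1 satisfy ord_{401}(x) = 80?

φ(401) = 401 − 1 = 400 = 2^4 · 5^2.
Since (Z/401Z)^× is cyclic of order 400, the number of elements of order d is φ(d) when d | 400 and 0 otherwise.
80 = 2^4 · 5 divides 400, and φ(80) = 32.

32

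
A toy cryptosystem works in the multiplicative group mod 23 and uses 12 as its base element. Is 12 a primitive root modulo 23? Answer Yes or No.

φ(23) = 23 − 1 = 22 = 2 · 11.
It suffices to check that the order of 12 is not a proper divisor of 22: compute 12^(22/q) for q ∈ {2, 11}.
12^11 ≡ 1 (mod 23)  [q = 2: ≡ 1 ✗]
12^2 ≡ 6 (mod 23)  [q = 11: ≢ 1 ✓]
Since 12^11 ≡ 1, the order of 12 divides 11 < 22, so 12 is not a primitive root.

No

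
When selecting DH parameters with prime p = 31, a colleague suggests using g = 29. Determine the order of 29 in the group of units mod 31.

10

By Lagrange's theorem, ord_31(29) divides φ(31) = 31 − 1 = 30 = 2 · 3 · 5.
Divisors of 30: 1, 2, 3, 5, 6, 10, 15, 30.
Test each divisor d:
29^1 ≡ 29 (mod 31)
29^2 ≡ 4 (mod 31)
29^3 ≡ 23 (mod 31)
29^5 ≡ 30 (mod 31)
29^6 ≡ 2 (mod 31)
29^10 ≡ 1 (mod 31) ✓
Hence ord(29) = 10.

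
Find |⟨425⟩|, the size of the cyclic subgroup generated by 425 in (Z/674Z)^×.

ord(425) | φ(674) = φ(2)·φ(337) = 1·336 = 336 = 2^4 · 3 · 7.
Divisors of 336: 1, 2, 3, 4, 6, 7, 8, 12, 14, 16, 21, 24, 28, 42, 48, 56, 84, 112, 168, 336.
Test each divisor d:
425^1 ≡ 425
425^2 ≡ 667
425^3 ≡ 395
425^4 ≡ 49
425^6 ≡ 331
425^7 ≡ 483
425^8 ≡ 379
425^12 ≡ 373
425^14 ≡ 85
425^16 ≡ 79
425^21 ≡ 615
425^24 ≡ 285
425^28 ≡ 485
425^42 ≡ 111
425^48 ≡ 345
425^56 ≡ 673
425^84 ≡ 189
425^112 ≡ 1
So ord_674(425) = 112.

112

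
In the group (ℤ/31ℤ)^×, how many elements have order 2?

1

φ(31) = 31 − 1 = 30 = 2 · 3 · 5.
(Z/31Z)^× is cyclic (|G| = 30); a cyclic group of order m has exactly φ(d) elements of each order d | m, and none otherwise.
2 | 30, and φ(2) = 2 − 1 = 1.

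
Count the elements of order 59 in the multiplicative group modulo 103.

φ(103) = 103 − 1 = 102 = 2 · 3 · 17.
Since (Z/103Z)^× is cyclic of order 102, the number of elements of order d is φ(d) when d | 102 and 0 otherwise.
59 does not divide 102, so no element of (Z/103Z)^× has order 59.

0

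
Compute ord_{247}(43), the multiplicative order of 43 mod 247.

The order of 43 must divide φ(247) = φ(13·19) = (13−1)·(19−1) = 12·18 = 216 = 2^3 · 3^3.
Divisors of 216: 1, 2, 3, 4, 6, 8, 9, 12, 18, 24, 27, 36, 54, 72, 108, 216.
Compute 43^d (mod 247) for the divisors d until we hit 1:
43^1 ≡ 43 (mod 247)
43^2 ≡ 120 (mod 247)
43^3 ≡ 220 (mod 247)
43^4 ≡ 74 (mod 247)
43^6 ≡ 235 (mod 247)
43^8 ≡ 42 (mod 247)
43^9 ≡ 77 (mod 247)
43^12 ≡ 144 (mod 247)
43^18 ≡ 1 (mod 247) ✓
The smallest such exponent is 18, so the order of 43 is 18.

18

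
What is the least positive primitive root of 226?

3

φ(226) = φ(2)·φ(113) = 1·112 = 112 = 2^4 · 7.
g is a primitive root iff g^(112/q) ≢ 1 (mod 226) for each prime q ∈ {2, 7}.
g = 2: gcd(2, 226) = 2 > 1, not a unit — skip.
g = 3: 3^56 ≡ 225; 3^16 ≡ 49 — none is 1, so 3 is a primitive root.
Hence the least primitive root of 226 is 3.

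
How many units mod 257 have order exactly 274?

φ(257) = 257 − 1 = 256 = 2^8.
In a cyclic group of order 256, there are φ(d) elements of order d for each divisor d of 256, and zero for non-divisors.
274 does not divide 256, so no element of (Z/257Z)^× has order 274.

0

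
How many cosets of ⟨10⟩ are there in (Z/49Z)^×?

1

Since 10 ∈ (Z/49Z)^×, its order divides φ(49) = φ(7^2) = 7·(7−1) = 42 = 2 · 3 · 7.
Divisors of 42: 1, 2, 3, 6, 7, 14, 21, 42.
Check 10^d mod 49 for each divisor in increasing order:
10^1 ≡ 10 (mod 49)
10^2 ≡ 2 (mod 49)
10^3 ≡ 20 (mod 49)
10^6 ≡ 8 (mod 49)
10^7 ≡ 31 (mod 49)
10^14 ≡ 30 (mod 49)
10^21 ≡ 48 (mod 49)
10^42 ≡ 1 (mod 49) ✓
Thus |⟨10⟩| = ord(10) = 42.
[(Z/49Z)^× : ⟨10⟩] = 42/42 = 1.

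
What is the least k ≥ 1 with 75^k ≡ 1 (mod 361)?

By Lagrange's theorem, ord_361(75) divides φ(361) = φ(19^2) = 19·(19−1) = 342 = 2 · 3^2 · 19.
Divisors of 342: 1, 2, 3, 6, 9, 18, 19, 38, 57, 114, 171, 342.
Evaluate successive powers at the divisors of 342:
75^1 ≡ 75 (mod 361)
75^2 ≡ 210 (mod 361)
75^3 ≡ 227 (mod 361)
75^6 ≡ 267 (mod 361)
75^9 ≡ 322 (mod 361)
75^18 ≡ 77 (mod 361)
75^19 ≡ 360 (mod 361)
75^38 ≡ 1 (mod 361) ✓
Therefore the multiplicative order of 75 modulo 361 is 38.

38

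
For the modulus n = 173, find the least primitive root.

2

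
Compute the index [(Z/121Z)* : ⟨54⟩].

ord(54) | φ(121) = φ(11^2) = 11·(11−1) = 110 = 2 · 5 · 11.
Divisors of 110: 1, 2, 5, 10, 11, 22, 55, 110.
Evaluate successive powers at the divisors of 110:
54^1 ≡ 54
54^2 ≡ 12
54^5 ≡ 32
54^10 ≡ 56
54^11 ≡ 120
54^22 ≡ 1
Thus |⟨54⟩| = ord(54) = 22.
The index is φ(121) / ord(54) = 110 / 22 = 5.

5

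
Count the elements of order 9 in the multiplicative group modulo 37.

φ(37) = 37 − 1 = 36 = 2^2 · 3^2.
Since (Z/37Z)^× is cyclic of order 36, the number of elements of order d is φ(d) when d | 36 and 0 otherwise.
9 = 3^2 divides 36, and φ(9) = 6.

6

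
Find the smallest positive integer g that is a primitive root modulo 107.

2

φ(107) = 107 − 1 = 106 = 2 · 53.
g is a primitive root iff g^(106/q) ≢ 1 (mod 107) for each prime q ∈ {2, 53}.
g = 2: 2^53 ≡ 106; 2^2 ≡ 4 — none is 1, so 2 is a primitive root.
The smallest primitive root modulo 107 is 2.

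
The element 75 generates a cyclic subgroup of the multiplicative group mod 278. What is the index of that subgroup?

3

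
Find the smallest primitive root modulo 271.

6

φ(271) = 271 − 1 = 270 = 2 · 3^3 · 5.
Test candidates g = 2, 3, … against the prime factors q ∈ {2, 3, 5} of φ(271): g is a generator iff g^(270/q) ≢ 1 for every such q.
g = 2: 2^135 ≡ 1 — hits 1, so not a primitive root.
g = 3: 3^135 ≡ 270; 3^90 ≡ 1 — hits 1, so not a primitive root.
g = 4: 4^135 ≡ 1 — hits 1, so not a primitive root.
g = 5: 5^135 ≡ 1 — hits 1, so not a primitive root.
g = 6: 6^135 ≡ 270; 6^90 ≡ 242; 6^54 ≡ 10 — none is 1, so 6 is a primitive root.
Hence the least primitive root of 271 is 6.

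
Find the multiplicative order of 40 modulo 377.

28

Since 40 ∈ (Z/377Z)^×, its order divides φ(377) = φ(13·29) = (13−1)·(29−1) = 12·28 = 336 = 2^4 · 3 · 7.
Divisors of 336: 1, 2, 3, 4, 6, 7, 8, 12, 14, 16, 21, 24, 28, 42, 48, 56, 84, 112, 168, 336.
Compute 40^d (mod 377) for the divisors d until we hit 1:
40^1 ≡ 40 (mod 377)
40^2 ≡ 92 (mod 377)
40^3 ≡ 287 (mod 377)
40^4 ≡ 170 (mod 377)
40^6 ≡ 183 (mod 377)
40^7 ≡ 157 (mod 377)
40^8 ≡ 248 (mod 377)
40^12 ≡ 313 (mod 377)
40^14 ≡ 144 (mod 377)
40^16 ≡ 53 (mod 377)
40^21 ≡ 365 (mod 377)
40^24 ≡ 326 (mod 377)
40^28 ≡ 1 (mod 377) ✓
Therefore the multiplicative order of 40 modulo 377 is 28.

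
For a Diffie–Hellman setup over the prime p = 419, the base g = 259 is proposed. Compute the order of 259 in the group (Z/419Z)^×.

209

The order of 259 must divide φ(419) = 419 − 1 = 418 = 2 · 11 · 19.
Divisors of 418: 1, 2, 11, 19, 22, 38, 209, 418.
Evaluate successive powers at the divisors of 418:
259^1 ≡ 259
259^2 ≡ 41
259^11 ≡ 248
259^19 ≡ 334
259^22 ≡ 330
259^38 ≡ 102
259^209 ≡ 1
So ord_419(259) = 209.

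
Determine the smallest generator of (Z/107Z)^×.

φ(107) = 107 − 1 = 106 = 2 · 53.
g is a primitive root iff g^(106/q) ≢ 1 (mod 107) for each prime q ∈ {2, 53}.
g = 2: 2^53 ≡ 106; 2^2 ≡ 4 — none is 1, so 2 is a primitive root.
So 2 is the smallest generator of (Z/107Z)^×.

2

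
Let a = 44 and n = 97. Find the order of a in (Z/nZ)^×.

The order of 44 must divide φ(97) = 97 − 1 = 96 = 2^5 · 3.
Divisors of 96: 1, 2, 3, 4, 6, 8, 12, 16, 24, 32, 48, 96.
Compute 44^d (mod 97) for the divisors d until we hit 1:
44^1 ≡ 44 (mod 97)
44^2 ≡ 93 (mod 97)
44^3 ≡ 18 (mod 97)
44^4 ≡ 16 (mod 97)
44^6 ≡ 33 (mod 97)
44^8 ≡ 62 (mod 97)
44^12 ≡ 22 (mod 97)
44^16 ≡ 61 (mod 97)
44^24 ≡ 96 (mod 97)
44^32 ≡ 35 (mod 97)
44^48 ≡ 1 (mod 97) ✓
The smallest such exponent is 48, so the order of 44 is 48.

48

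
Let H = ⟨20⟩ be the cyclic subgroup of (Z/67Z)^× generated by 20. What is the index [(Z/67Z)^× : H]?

1

The order of 20 must divide φ(67) = 67 − 1 = 66 = 2 · 3 · 11.
Divisors of 66: 1, 2, 3, 6, 11, 22, 33, 66.
Test each divisor d:
20^1 ≡ 20
20^2 ≡ 65
20^3 ≡ 27
20^6 ≡ 59
20^11 ≡ 30
20^22 ≡ 29
20^33 ≡ 66
20^66 ≡ 1
The order of 20 is 66, so the subgroup it generates has 66 elements.
[(Z/67Z)^× : ⟨20⟩] = 66/66 = 1.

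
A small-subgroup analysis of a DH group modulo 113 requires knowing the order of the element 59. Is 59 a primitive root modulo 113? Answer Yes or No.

Yes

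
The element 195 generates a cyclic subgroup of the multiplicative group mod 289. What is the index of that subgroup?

2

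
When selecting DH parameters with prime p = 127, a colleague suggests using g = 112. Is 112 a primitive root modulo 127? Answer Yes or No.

Yes

φ(127) = 127 − 1 = 126 = 2 · 3^2 · 7.
112 is a primitive root mod 127 iff 112^(φ(127)/q) ≢ 1 for every prime q | φ(127), i.e. q ∈ {2, 3, 7}.
112^63 ≡ 126 (mod 127)  [q = 2: ≢ 1 ✓]
112^42 ≡ 107 (mod 127)  [q = 3: ≢ 1 ✓]
112^18 ≡ 2 (mod 127)  [q = 7: ≢ 1 ✓]
Every test exponent gives a nontrivial residue, hence 112 generates the full group.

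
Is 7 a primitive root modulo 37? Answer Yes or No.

No

φ(37) = 37 − 1 = 36 = 2^2 · 3^2.
An element g generates (Z/37Z)^× iff g^(36/q) ≢ 1 (mod 37) for each prime q ∈ {2, 3}.
7^18 ≡ 1 (mod 37)  [q = 2: ≡ 1 ✗]
7^12 ≡ 10 (mod 37)  [q = 3: ≢ 1 ✓]
The check at q = 2 fails, so 7 generates a proper subgroup.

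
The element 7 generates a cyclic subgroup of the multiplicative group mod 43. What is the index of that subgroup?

Since 7 ∈ (Z/43Z)^×, its order divides φ(43) = 43 − 1 = 42 = 2 · 3 · 7.
Divisors of 42: 1, 2, 3, 6, 7, 14, 21, 42.
Check 7^d mod 43 for each divisor in increasing order:
7^1 ≡ 7 (mod 43)
7^2 ≡ 6 (mod 43)
7^3 ≡ 42 (mod 43)
7^6 ≡ 1 (mod 43) ✓
So ord_43(7) = 6, hence |⟨7⟩| = 6.
[(Z/43Z)^× : ⟨7⟩] = 42/6 = 7.

7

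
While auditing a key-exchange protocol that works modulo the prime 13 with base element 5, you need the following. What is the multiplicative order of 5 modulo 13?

4

ord(5) | φ(13) = 13 − 1 = 12 = 2^2 · 3.
Divisors of 12: 1, 2, 3, 4, 6, 12.
Evaluate successive powers at the divisors of 12:
5^1 ≡ 5
5^2 ≡ 12
5^3 ≡ 8
5^4 ≡ 1
The smallest such exponent is 4, so the order of 5 is 4.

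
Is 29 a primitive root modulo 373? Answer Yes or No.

No

φ(373) = 373 − 1 = 372 = 2^2 · 3 · 31.
Test 29^(372/q) mod 373 for each prime factor q of 372:
29^186 ≡ 1 (mod 373)  [q = 2: ≡ 1 ✗]
29^124 ≡ 88 (mod 373)  [q = 3: ≢ 1 ✓]
29^12 ≡ 351 (mod 373)  [q = 31: ≢ 1 ✓]
The check at q = 2 fails, so 29 generates a proper subgroup.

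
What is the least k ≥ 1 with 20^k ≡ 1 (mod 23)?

22

By Lagrange's theorem, ord_23(20) divides φ(23) = 23 − 1 = 22 = 2 · 11.
Divisors of 22: 1, 2, 11, 22.
Compute 20^d (mod 23) for the divisors d until we hit 1:
20^1 ≡ 20 (mod 23)
20^2 ≡ 9 (mod 23)
20^11 ≡ 22 (mod 23)
20^22 ≡ 1 (mod 23) ✓
Therefore the multiplicative order of 20 modulo 23 is 22.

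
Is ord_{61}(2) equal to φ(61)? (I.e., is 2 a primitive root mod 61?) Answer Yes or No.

φ(61) = 61 − 1 = 60 = 2^2 · 3 · 5.
It suffices to check that the order of 2 is not a proper divisor of 60: compute 2^(60/q) for q ∈ {2, 3, 5}.
2^30 ≡ 60 (mod 61)  [q = 2: ≢ 1 ✓]
2^20 ≡ 47 (mod 61)  [q = 3: ≢ 1 ✓]
2^12 ≡ 9 (mod 61)  [q = 5: ≢ 1 ✓]
All checks pass, so 2 has order 60 and is a primitive root modulo 61.

Yes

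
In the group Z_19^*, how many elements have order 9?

6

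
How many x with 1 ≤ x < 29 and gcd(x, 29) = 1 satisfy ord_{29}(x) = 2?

φ(29) = 29 − 1 = 28 = 2^2 · 7.
(Z/29Z)^× is cyclic (|G| = 28); a cyclic group of order m has exactly φ(d) elements of each order d | m, and none otherwise.
2 | 28, and φ(2) = 2 − 1 = 1.

1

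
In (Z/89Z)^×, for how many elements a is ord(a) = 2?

φ(89) = 89 − 1 = 88 = 2^3 · 11.
(Z/89Z)^× is cyclic (|G| = 88); a cyclic group of order m has exactly φ(d) elements of each order d | m, and none otherwise.
2 | 88, and φ(2) = 2 − 1 = 1.

1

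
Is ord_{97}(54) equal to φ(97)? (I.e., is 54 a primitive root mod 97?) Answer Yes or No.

No

φ(97) = 97 − 1 = 96 = 2^5 · 3.
54 is a primitive root mod 97 iff 54^(φ(97)/q) ≢ 1 for every prime q | φ(97), i.e. q ∈ {2, 3}.
54^48 ≡ 1 (mod 97)  [q = 2: ≡ 1 ✗]
54^32 ≡ 35 (mod 97)  [q = 3: ≢ 1 ✓]
The check at q = 2 fails, so 54 generates a proper subgroup.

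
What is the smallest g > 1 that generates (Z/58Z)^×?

φ(58) = φ(2)·φ(29) = 1·28 = 28 = 2^2 · 7.
g is a primitive root iff g^(28/q) ≢ 1 (mod 58) for each prime q ∈ {2, 7}.
g = 2: gcd(2, 58) = 2 > 1, not a unit — skip.
g = 3: 3^14 ≡ 57; 3^4 ≡ 23 — none is 1, so 3 is a primitive root.
Hence the least primitive root of 58 is 3.

3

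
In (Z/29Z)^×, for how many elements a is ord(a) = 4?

φ(29) = 29 − 1 = 28 = 2^2 · 7.
Since (Z/29Z)^× is cyclic of order 28, the number of elements of order d is φ(d) when d | 28 and 0 otherwise.
4 = 2^2 divides 28, and φ(4) = 2.

2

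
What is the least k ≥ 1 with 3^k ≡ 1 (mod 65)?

12

The order of 3 must divide φ(65) = φ(5·13) = (5−1)·(13−1) = 4·12 = 48 = 2^4 · 3.
Divisors of 48: 1, 2, 3, 4, 6, 8, 12, 16, 24, 48.
Test each divisor d:
3^1 ≡ 3 (mod 65)
3^2 ≡ 9 (mod 65)
3^3 ≡ 27 (mod 65)
3^4 ≡ 16 (mod 65)
3^6 ≡ 14 (mod 65)
3^8 ≡ 61 (mod 65)
3^12 ≡ 1 (mod 65) ✓
Therefore the multiplicative order of 3 modulo 65 is 12.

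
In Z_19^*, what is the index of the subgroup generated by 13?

1

The order of 13 must divide φ(19) = 19 − 1 = 18 = 2 · 3^2.
Divisors of 18: 1, 2, 3, 6, 9, 18.
Test each divisor d:
13^1 ≡ 13 (mod 19)
13^2 ≡ 17 (mod 19)
13^3 ≡ 12 (mod 19)
13^6 ≡ 11 (mod 19)
13^9 ≡ 18 (mod 19)
13^18 ≡ 1 (mod 19) ✓
Thus |⟨13⟩| = ord(13) = 18.
The index is φ(19) / ord(13) = 18 / 18 = 1.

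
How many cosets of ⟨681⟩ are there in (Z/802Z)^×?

Since 681 ∈ (Z/802Z)^×, its order divides φ(802) = φ(2)·φ(401) = 1·400 = 400 = 2^4 · 5^2.
Divisors of 400: 1, 2, 4, 5, 8, 10, 16, 20, 25, 40, 50, 80, 100, 200, 400.
Evaluate successive powers at the divisors of 400:
681^1 ≡ 681 (mod 802)
681^2 ≡ 205 (mod 802)
681^4 ≡ 321 (mod 802)
681^5 ≡ 457 (mod 802)
681^8 ≡ 385 (mod 802)
681^10 ≡ 329 (mod 802)
681^16 ≡ 657 (mod 802)
681^20 ≡ 773 (mod 802)
681^25 ≡ 381 (mod 802)
681^40 ≡ 39 (mod 802)
681^50 ≡ 801 (mod 802)
681^80 ≡ 719 (mod 802)
681^100 ≡ 1 (mod 802) ✓
So ord_802(681) = 100, hence |⟨681⟩| = 100.
The index is φ(802) / ord(681) = 400 / 100 = 4.

4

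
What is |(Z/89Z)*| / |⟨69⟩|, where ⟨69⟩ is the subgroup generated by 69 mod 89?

2

By Lagrange's theorem, ord_89(69) divides φ(89) = 89 − 1 = 88 = 2^3 · 11.
Divisors of 88: 1, 2, 4, 8, 11, 22, 44, 88.
Test each divisor d:
69^1 ≡ 69 (mod 89)
69^2 ≡ 44 (mod 89)
69^4 ≡ 67 (mod 89)
69^8 ≡ 39 (mod 89)
69^11 ≡ 34 (mod 89)
69^22 ≡ 88 (mod 89)
69^44 ≡ 1 (mod 89) ✓
The order of 69 is 44, so the subgroup it generates has 44 elements.
Index = |(Z/89Z)^×| / |⟨69⟩| = 88 / 44 = 2.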